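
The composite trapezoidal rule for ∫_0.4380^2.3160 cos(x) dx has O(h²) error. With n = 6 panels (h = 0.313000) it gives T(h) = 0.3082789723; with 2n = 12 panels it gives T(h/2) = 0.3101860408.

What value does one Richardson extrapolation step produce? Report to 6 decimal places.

0.310822

r = 2: numerator weight 4, denominator 3.
Numerator 4 × A(h/2) − A(h) = 4 × 0.3101860408 − 0.3082789723 = 0.9324651909
0.9324651909 ÷ 3 = 0.3108217303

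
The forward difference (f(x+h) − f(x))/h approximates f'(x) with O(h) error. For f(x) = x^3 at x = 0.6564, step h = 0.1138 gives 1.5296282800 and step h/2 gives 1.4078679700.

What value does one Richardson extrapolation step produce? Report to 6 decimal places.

1.286108

Leading term ∝ h^1; use weight 2 = 2^1.
2*1.4078679700 − 1.5296282800 = 1.2861076600
Denominator 2 − 1 = 1.
(2*1.4078679700 − 1.5296282800)/(2 − 1) = 1.2861076600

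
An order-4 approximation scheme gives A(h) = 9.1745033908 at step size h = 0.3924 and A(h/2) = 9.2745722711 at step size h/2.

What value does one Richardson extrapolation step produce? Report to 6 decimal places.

9.281244

Order 4 gives 2^r = 16 and 2^r − 1 = 15.
16·9.2745722711 − 9.1745033908 = 139.2186529468
Divide by 2^4 − 1 = 15.
Extrapolated: 139.2186529468 / 15 = 9.2812435298
Gap between inputs: 1.001e-01; correction applied: +0.0066712587.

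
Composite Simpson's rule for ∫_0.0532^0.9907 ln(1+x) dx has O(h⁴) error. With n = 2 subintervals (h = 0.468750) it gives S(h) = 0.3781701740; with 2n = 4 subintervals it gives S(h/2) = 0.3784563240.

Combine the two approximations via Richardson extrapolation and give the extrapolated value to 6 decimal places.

Error is O(h^4); halving h shrinks it by 2^4 = 16.
Weighted: 6.0553011840 − 0.3781701740 = 5.6771310100
5.6771310100 ÷ 15 = 0.3784754007
Correction |R − A(h/2)| = 1.908e-05; gap |A(h/2) − A(h)| = 2.861e-04.

0.378475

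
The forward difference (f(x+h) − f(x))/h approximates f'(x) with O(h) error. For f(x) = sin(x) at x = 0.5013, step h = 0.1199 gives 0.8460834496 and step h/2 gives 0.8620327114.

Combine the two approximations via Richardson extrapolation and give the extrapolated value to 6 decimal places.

0.877982

Method order is 1; weight 2^1 = 2.
Difference of the inputs: 0.8620327114 − 0.8460834496 = 0.0159492618
Correction (A(h/2) − A(h))/(2 − 1) = 0.0159492618/1 = 0.0159492618
R = 0.8620327114 + 0.0159492618 = 0.8779819732
Correction |R − A(h/2)| = 1.595e-02; gap |A(h/2) − A(h)| = 1.595e-02.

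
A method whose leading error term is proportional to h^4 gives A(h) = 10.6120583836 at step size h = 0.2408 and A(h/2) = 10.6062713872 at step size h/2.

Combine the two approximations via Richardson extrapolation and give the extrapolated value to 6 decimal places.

10.605886

Method order is 4; weight 2^4 = 16.
Difference of the inputs: 10.6062713872 − 10.6120583836 = -0.0057869964
Divide by 2^4 − 1 = 15: (-0.0057869964)/15 = -0.0003857998
R = A(h/2) + (A(h/2) − A(h))/15 = 10.6062713872 − 0.0003857998 = 10.6058855874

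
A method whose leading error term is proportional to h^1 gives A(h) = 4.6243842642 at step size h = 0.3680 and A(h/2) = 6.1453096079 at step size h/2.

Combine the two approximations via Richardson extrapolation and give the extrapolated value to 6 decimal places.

7.666235

Error is O(h^1); halving h shrinks it by 2^1 = 2.
Numerator 2×A(h/2) − A(h) = 2×6.1453096079 − 4.6243842642 = 7.6662349516
Extrapolated: 7.6662349516 / 1 = 7.6662349516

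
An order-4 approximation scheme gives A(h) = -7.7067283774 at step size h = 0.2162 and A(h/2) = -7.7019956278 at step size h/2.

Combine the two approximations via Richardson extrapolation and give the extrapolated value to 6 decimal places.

-7.701680

r = 4, so 2^r = 16.
Weighted: (-123.2319300448) − (-7.7067283774) = -115.5252016674
Divide by 2^4 − 1 = 15.
So the Richardson estimate is -7.7016801112.
Gap between inputs: 4.733e-03; correction applied: +0.0003155166.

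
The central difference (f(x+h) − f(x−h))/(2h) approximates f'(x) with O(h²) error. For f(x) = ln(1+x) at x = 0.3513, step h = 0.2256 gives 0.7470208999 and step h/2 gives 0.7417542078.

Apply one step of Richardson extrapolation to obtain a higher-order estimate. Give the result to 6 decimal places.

Error is O(h^2); halving h shrinks it by 2^2 = 4.
4×0.7417542078 = 2.9670168312; 2.9670168312 − 0.7470208999 = 2.2199959313
Denominator 4 − 1 = 3.
(4×0.7417542078 − 0.7470208999)/(4 − 1) = 0.7399986438
Shift from A(h/2): −0.0017555640.

0.739999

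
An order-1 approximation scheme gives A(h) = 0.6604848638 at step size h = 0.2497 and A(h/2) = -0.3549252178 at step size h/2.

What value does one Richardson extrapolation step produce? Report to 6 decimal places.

Method order is 1; weight 2^1 = 2.
2^1·A(h/2) = -0.7098504356; minus A(h) gives -1.3703352994.
(2·(-0.3549252178) − 0.6604848638)/(2 − 1) = -1.3703352994

-1.370335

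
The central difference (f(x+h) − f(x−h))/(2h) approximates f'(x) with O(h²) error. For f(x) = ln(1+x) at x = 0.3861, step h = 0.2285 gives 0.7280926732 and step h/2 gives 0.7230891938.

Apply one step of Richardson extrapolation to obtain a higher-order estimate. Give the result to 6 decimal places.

0.721421

r = 2, so 2^r = 4.
Weighted: 2.8923567752 − 0.7280926732 = 2.1642641020
Denominator 4 − 1 = 3.
Result: 0.7214213673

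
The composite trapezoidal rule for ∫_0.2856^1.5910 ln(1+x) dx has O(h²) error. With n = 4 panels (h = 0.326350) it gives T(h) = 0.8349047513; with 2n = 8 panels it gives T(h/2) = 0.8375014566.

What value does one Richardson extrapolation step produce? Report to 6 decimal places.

r = 2: numerator weight 4, denominator 3.
Top: 4(0.8375014566) − (0.8349047513) = 2.5151010751
Denominator 4 − 1 = 3.
2.5151010751 ÷ 3 = 0.8383670250

0.838367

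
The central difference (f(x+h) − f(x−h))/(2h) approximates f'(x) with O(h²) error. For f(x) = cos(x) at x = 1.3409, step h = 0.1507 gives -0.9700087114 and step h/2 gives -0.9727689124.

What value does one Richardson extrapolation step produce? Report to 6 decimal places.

-0.973689

r = 2, so 2^r = 4.
A(h/2) − A(h) = -0.9727689124 − (-0.9700087114) = -0.0027602010
Correction (A(h/2) − A(h))/(4 − 1) = (-0.0027602010)/3 = -0.0009200670
R = A(h/2) + (A(h/2) − A(h))/3 = -0.9727689124 − 0.0009200670 = -0.9736889794
Correction |R − A(h/2)| = 9.201e-04; gap |A(h/2) − A(h)| = 2.760e-03.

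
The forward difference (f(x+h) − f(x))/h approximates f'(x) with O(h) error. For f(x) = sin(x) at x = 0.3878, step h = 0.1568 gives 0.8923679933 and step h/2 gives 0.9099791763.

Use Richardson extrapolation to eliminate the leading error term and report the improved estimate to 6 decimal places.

Method order is 1; weight 2^1 = 2.
Numerator 2·A(h/2) − A(h) = 2·0.9099791763 − 0.8923679933 = 0.9275903593
Extrapolated: 0.9275903593 / 1 = 0.9275903593

0.927590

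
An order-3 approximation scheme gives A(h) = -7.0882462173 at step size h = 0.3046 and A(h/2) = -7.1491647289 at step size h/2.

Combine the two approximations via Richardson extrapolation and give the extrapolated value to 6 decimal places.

The method has order 3: 2^3 = 8.
2^3×A(h/2) = -57.1933178312; minus A(h) gives -50.1050716139.
R = (-50.1050716139)/7 = -7.1578673734
Shift from A(h/2): −0.0087026445.

-7.157867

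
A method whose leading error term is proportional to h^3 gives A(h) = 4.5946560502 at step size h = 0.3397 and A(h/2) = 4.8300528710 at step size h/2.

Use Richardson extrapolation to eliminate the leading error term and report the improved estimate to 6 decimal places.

4.863681

r = 3: numerator weight 8, denominator 7.
2^3·A(h/2) = 38.6404229680; minus A(h) gives 34.0457669178.
Extrapolated: 34.0457669178 / 7 = 4.8636809883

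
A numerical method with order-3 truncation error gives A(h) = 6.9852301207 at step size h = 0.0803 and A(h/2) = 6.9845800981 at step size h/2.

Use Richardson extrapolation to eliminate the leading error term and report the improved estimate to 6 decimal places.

6.984487

With r = 3 the leading error scales as h^3, so the weight is 2^3 = 8.
Numerator 8×A(h/2) − A(h) = 8×6.9845800981 − 6.9852301207 = 48.8914106641
Extrapolated: 48.8914106641 / 7 = 6.9844872377
Shift from A(h/2): −0.0000928604.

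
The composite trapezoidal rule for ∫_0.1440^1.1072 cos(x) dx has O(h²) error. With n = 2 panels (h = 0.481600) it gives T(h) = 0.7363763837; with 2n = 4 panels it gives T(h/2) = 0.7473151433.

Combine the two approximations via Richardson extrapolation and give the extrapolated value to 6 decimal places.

0.750961

The method has order 2: 2^2 = 4.
Numerator 4*A(h/2) − A(h) = 4*0.7473151433 − 0.7363763837 = 2.2528841895
Divide by 2^2 − 1 = 3.
(4*0.7473151433 − 0.7363763837)/(4 − 1) = 0.7509613965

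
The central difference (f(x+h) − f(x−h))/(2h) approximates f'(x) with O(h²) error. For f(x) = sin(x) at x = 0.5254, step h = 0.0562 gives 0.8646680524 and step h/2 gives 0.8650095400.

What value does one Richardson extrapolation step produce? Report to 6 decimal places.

r = 2, so 2^r = 4.
4 × 0.8650095400 = 3.4600381600; 3.4600381600 − 0.8646680524 = 2.5953701076
(4 × 0.8650095400 − 0.8646680524)/(4 − 1) = 0.8651233692
Gap between inputs: 3.415e-04; correction applied: +0.0001138292.

0.865123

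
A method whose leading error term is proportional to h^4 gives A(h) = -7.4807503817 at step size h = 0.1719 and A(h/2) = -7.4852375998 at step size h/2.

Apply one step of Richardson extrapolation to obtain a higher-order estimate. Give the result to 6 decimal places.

-7.485537

Order 4 gives 2^r = 16 and 2^r − 1 = 15.
16·(-7.4852375998) = -119.7638015968; (-119.7638015968) − (-7.4807503817) = -112.2830512151
(16·(-7.4852375998) − (-7.4807503817))/(16 − 1) = -7.4855367477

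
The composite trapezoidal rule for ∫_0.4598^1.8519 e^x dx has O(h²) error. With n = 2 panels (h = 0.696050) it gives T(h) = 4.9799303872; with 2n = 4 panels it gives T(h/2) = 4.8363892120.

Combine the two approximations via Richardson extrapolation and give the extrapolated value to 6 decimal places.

4.788542

r = 2, so 2^r = 4.
Top: 4(4.8363892120) − (4.9799303872) = 14.3656264608
Extrapolated: 14.3656264608 / 3 = 4.7885421536
Shift from A(h/2): −0.0478470584.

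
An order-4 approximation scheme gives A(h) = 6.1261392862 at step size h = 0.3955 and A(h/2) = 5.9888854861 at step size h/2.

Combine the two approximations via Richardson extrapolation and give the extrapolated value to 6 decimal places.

Method order is 4; weight 2^4 = 16.
2^4 × A(h/2) = 95.8221677776; minus A(h) gives 89.6960284914.
Extrapolated: 89.6960284914 / 15 = 5.9797352328

5.979735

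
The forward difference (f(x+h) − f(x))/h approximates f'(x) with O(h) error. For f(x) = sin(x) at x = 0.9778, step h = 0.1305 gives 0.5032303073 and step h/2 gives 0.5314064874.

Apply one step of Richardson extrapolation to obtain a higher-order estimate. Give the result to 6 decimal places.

0.559583

With r = 1 the leading error scales as h^1, so the weight is 2^1 = 2.
2*0.5314064874 − 0.5032303073 = 0.5595826675
0.5595826675 ÷ 1 = 0.5595826675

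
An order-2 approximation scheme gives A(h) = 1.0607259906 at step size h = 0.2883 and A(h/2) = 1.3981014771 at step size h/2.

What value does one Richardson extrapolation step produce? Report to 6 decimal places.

1.510560

Method order is 2; weight 2^2 = 4.
Weighted: 5.5924059084 − 1.0607259906 = 4.5316799178
Denominator 4 − 1 = 3.
R = 4.5316799178/3 = 1.5105599726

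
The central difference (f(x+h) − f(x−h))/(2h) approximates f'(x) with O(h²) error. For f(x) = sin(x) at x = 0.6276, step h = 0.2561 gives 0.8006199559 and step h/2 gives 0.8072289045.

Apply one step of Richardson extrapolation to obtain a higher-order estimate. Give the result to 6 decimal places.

Leading term ∝ h^2; use weight 4 = 2^2.
4 × 0.8072289045 − 0.8006199559 = 2.4282956621
Denominator 4 − 1 = 3.
Extrapolated: 2.4282956621 / 3 = 0.8094318874
Correction |R − A(h/2)| = 2.203e-03; gap |A(h/2) − A(h)| = 6.609e-03.

0.809432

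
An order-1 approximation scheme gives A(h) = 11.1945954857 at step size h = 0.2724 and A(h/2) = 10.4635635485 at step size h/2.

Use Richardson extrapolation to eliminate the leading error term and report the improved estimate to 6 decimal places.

9.732532

Method order is 1; weight 2^1 = 2.
2*10.4635635485 = 20.9271270970; subtract 11.1945954857 → 9.7325316113
Divide by 2^1 − 1 = 1.
9.7325316113 ÷ 1 = 9.7325316113
Shift from A(h/2): −0.7310319372.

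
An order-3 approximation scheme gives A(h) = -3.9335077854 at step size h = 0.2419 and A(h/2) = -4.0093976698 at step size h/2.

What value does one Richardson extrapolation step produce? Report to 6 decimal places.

-4.020239

Method order is 3; weight 2^3 = 8.
8 × (-4.0093976698) = -32.0751813584; subtract (-3.9335077854) → -28.1416735730
Extrapolated: (-28.1416735730) / 7 = -4.0202390819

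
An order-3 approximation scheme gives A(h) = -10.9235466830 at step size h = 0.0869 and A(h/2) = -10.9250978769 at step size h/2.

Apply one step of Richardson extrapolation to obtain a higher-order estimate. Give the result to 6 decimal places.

r = 3: numerator weight 8, denominator 7.
Numerator 8 × A(h/2) − A(h) = 8 × (-10.9250978769) − (-10.9235466830) = -76.4772363322
Denominator 8 − 1 = 7.
R = (-76.4772363322)/7 = -10.9253194760
Shift from A(h/2): −0.0002215991.

-10.925319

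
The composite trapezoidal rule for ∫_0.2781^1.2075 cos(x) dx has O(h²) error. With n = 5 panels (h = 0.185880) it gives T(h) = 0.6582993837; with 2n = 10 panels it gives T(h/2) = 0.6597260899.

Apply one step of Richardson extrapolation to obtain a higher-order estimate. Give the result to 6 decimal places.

Leading term ∝ h^2; use weight 4 = 2^2.
2^2×A(h/2) = 2.6389043596; minus A(h) gives 1.9806049759.
Divide by 2^2 − 1 = 3.
Result: 0.6602016586

0.660202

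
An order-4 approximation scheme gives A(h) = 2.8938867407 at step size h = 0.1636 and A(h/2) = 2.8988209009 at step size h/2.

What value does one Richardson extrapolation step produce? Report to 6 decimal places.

The method has order 4: 2^4 = 16.
A(h/2) − A(h) = 2.8988209009 − 2.8938867407 = 0.0049341602
Divide by 2^4 − 1 = 15: 0.0049341602/15 = 0.0003289440
R = 2.8988209009 + 0.0003289440 = 2.8991498449

2.899150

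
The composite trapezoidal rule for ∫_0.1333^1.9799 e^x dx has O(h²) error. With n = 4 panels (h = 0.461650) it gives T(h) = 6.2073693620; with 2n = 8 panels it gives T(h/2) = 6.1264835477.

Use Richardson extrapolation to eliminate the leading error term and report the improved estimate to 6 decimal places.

6.099522

The method has order 2: 2^2 = 4.
A(h/2) − A(h) = 6.1264835477 − 6.2073693620 = -0.0808858143
Correction (A(h/2) − A(h))/(4 − 1) = (-0.0808858143)/3 = -0.0269619381
R = A(h/2) + (A(h/2) − A(h))/3 = 6.1264835477 − 0.0269619381 = 6.0995216096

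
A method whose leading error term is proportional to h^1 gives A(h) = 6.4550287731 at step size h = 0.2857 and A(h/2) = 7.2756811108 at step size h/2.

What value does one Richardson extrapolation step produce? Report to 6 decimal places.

8.096333

The method has order 1: 2^1 = 2.
Top: 2(7.2756811108) − (6.4550287731) = 8.0963334485
Extrapolated: 8.0963334485 / 1 = 8.0963334485
Gap between inputs: 8.207e-01; correction applied: +0.8206523377.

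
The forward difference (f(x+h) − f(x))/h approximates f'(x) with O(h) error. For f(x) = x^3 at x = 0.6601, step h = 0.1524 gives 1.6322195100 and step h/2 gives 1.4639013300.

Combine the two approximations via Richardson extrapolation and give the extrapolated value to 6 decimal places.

1.295583

The method has order 1: 2^1 = 2.
Weighted: 2.9278026600 − 1.6322195100 = 1.2955831500
R = 1.2955831500/1 = 1.2955831500
Shift from A(h/2): −0.1683181800.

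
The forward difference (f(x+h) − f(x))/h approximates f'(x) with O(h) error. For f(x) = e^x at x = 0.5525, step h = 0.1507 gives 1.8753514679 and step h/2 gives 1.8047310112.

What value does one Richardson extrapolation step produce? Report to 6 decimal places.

1.734111

Order 1 gives 2^r = 2 and 2^r − 1 = 1.
Top: 2(1.8047310112) − (1.8753514679) = 1.7341105545
1.7341105545 ÷ 1 = 1.7341105545
Correction |R − A(h/2)| = 7.062e-02; gap |A(h/2) − A(h)| = 7.062e-02.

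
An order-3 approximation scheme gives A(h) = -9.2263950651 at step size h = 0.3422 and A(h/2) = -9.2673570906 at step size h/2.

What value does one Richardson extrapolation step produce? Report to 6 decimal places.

r = 3: numerator weight 8, denominator 7.
Weighted: (-74.1388567248) − (-9.2263950651) = -64.9124616597
Denominator 8 − 1 = 7.
(8*(-9.2673570906) − (-9.2263950651))/(8 − 1) = -9.2732088085
Shift from A(h/2): −0.0058517179.

-9.273209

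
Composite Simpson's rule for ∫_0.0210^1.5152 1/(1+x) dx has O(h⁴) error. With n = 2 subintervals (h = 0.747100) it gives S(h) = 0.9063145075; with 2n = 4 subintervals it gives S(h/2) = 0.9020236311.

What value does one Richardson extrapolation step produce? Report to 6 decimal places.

The method has order 4: 2^4 = 16.
Weighted: 14.4323780976 − 0.9063145075 = 13.5260635901
Denominator 16 − 1 = 15.
(16*0.9020236311 − 0.9063145075)/(16 − 1) = 0.9017375727
Gap between inputs: 4.291e-03; correction applied: −0.0002860584.

0.901738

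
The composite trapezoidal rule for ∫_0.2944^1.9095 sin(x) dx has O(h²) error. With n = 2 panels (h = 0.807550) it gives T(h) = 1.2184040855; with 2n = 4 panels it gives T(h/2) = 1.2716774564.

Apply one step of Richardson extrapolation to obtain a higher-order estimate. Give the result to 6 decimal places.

1.289435

Leading term ∝ h^2; use weight 4 = 2^2.
Weighted: 5.0867098256 − 1.2184040855 = 3.8683057401
R = 3.8683057401/3 = 1.2894352467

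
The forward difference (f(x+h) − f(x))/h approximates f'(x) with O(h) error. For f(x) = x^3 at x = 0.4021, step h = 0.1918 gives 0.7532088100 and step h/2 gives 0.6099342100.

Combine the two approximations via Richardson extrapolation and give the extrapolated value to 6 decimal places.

0.466660

r = 1: numerator weight 2, denominator 1.
A(h/2) − A(h) = 0.6099342100 − 0.7532088100 = -0.1432746000
Divide by 2^1 − 1 = 1: (-0.1432746000)/1 = -0.1432746000
R = 0.6099342100 − 0.1432746000 = 0.4666596100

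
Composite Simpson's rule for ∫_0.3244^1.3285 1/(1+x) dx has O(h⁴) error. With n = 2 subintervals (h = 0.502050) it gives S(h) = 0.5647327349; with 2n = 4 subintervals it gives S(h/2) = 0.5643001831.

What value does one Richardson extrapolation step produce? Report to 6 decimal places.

0.564271

Order 4 gives 2^r = 16 and 2^r − 1 = 15.
16*0.5643001831 = 9.0288029296; subtract 0.5647327349 → 8.4640701947
Divide by 2^4 − 1 = 15.
Result: 0.5642713463
Gap between inputs: 4.326e-04; correction applied: −0.0000288368.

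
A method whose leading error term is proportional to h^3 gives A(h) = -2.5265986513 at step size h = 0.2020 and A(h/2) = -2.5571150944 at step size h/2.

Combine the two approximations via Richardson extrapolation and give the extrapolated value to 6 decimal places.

-2.561475

Order 3 gives 2^r = 8 and 2^r − 1 = 7.
Numerator 8×A(h/2) − A(h) = 8×(-2.5571150944) − (-2.5265986513) = -17.9303221039
Extrapolated: (-17.9303221039) / 7 = -2.5614745863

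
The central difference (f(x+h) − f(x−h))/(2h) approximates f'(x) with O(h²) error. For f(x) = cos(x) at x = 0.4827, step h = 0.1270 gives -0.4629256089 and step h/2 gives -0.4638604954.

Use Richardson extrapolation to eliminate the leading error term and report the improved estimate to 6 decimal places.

Order 2 gives 2^r = 4 and 2^r − 1 = 3.
Top: 4(-0.4638604954) − (-0.4629256089) = -1.3925163727
Divide by 2^2 − 1 = 3.
R = (-1.3925163727)/3 = -0.4641721242
Gap between inputs: 9.349e-04; correction applied: −0.0003116288.

-0.464172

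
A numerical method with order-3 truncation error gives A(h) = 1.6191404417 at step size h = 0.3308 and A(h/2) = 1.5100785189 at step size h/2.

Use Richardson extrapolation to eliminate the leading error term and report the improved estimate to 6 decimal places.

The method has order 3: 2^3 = 8.
2^3*A(h/2) = 12.0806281512; minus A(h) gives 10.4614877095.
R = 10.4614877095/7 = 1.4944982442
Gap between inputs: 1.091e-01; correction applied: −0.0155802747.

1.494498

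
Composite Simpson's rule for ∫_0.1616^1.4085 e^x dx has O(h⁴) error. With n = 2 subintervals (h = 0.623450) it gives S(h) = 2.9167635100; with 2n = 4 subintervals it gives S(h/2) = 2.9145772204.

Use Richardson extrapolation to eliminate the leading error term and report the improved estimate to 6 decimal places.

The method has order 4: 2^4 = 16.
A(h/2) − A(h) = 2.9145772204 − 2.9167635100 = -0.0021862896
Divide by 2^4 − 1 = 15: (-0.0021862896)/15 = -0.0001457526
R = 2.9145772204 − 0.0001457526 = 2.9144314678
Gap between inputs: 2.186e-03; correction applied: −0.0001457526.

2.914431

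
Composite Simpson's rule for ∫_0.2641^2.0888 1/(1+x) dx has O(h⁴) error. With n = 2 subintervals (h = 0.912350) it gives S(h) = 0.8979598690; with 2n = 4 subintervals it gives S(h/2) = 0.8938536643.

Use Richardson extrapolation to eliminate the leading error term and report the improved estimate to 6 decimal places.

Error is O(h^4); halving h shrinks it by 2^4 = 16.
16*0.8938536643 − 0.8979598690 = 13.4036987598
Divide by 2^4 − 1 = 15.
(16*0.8938536643 − 0.8979598690)/(16 − 1) = 0.8935799173
Shift from A(h/2): −0.0002737470.

0.893580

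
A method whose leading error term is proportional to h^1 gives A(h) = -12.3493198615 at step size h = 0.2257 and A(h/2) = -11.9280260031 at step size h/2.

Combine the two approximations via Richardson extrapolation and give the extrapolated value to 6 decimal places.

-11.506732

Method order is 1; weight 2^1 = 2.
2 × (-11.9280260031) − (-12.3493198615) = -11.5067321447
Extrapolated: (-11.5067321447) / 1 = -11.5067321447
Correction |R − A(h/2)| = 4.213e-01; gap |A(h/2) − A(h)| = 4.213e-01.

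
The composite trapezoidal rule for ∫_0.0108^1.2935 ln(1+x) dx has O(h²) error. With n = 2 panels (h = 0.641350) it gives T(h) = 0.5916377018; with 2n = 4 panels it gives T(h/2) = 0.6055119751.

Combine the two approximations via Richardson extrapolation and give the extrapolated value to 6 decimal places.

0.610137

With r = 2 the leading error scales as h^2, so the weight is 2^2 = 4.
Numerator 4 × A(h/2) − A(h) = 4 × 0.6055119751 − 0.5916377018 = 1.8304101986
Denominator 4 − 1 = 3.
Extrapolated: 1.8304101986 / 3 = 0.6101367329
Shift from A(h/2): +0.0046247578.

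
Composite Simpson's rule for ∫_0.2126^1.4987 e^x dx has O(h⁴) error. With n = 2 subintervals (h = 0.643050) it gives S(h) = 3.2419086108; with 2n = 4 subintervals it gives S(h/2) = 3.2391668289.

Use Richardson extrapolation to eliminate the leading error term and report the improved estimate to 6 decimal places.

3.238984

Error is O(h^4); halving h shrinks it by 2^4 = 16.
Weighted: 51.8266692624 − 3.2419086108 = 48.5847606516
48.5847606516 ÷ 15 = 3.2389840434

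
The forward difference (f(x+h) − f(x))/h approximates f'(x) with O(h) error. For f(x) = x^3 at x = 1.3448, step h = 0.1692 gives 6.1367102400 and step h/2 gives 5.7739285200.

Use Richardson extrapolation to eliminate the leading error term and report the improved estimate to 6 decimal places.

r = 1, so 2^r = 2.
Top: 2(5.7739285200) − (6.1367102400) = 5.4111468000
(2 × 5.7739285200 − 6.1367102400)/(2 − 1) = 5.4111468000
Correction |R − A(h/2)| = 3.628e-01; gap |A(h/2) − A(h)| = 3.628e-01.

5.411147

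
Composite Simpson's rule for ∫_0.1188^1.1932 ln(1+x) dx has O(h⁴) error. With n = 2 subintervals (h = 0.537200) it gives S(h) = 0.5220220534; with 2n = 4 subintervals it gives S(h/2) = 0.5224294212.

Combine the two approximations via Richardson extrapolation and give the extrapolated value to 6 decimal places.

0.522457

The method has order 4: 2^4 = 16.
Top: 16(0.5224294212) − (0.5220220534) = 7.8368486858
7.8368486858 ÷ 15 = 0.5224565791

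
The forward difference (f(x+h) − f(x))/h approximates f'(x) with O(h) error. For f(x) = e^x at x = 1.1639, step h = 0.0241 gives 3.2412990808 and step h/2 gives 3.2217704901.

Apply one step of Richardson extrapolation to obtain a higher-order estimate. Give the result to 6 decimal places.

Leading term ∝ h^1; use weight 2 = 2^1.
2·3.2217704901 = 6.4435409802; subtract 3.2412990808 → 3.2022418994
(2·3.2217704901 − 3.2412990808)/(2 − 1) = 3.2022418994
Gap between inputs: 1.953e-02; correction applied: −0.0195285907.

3.202242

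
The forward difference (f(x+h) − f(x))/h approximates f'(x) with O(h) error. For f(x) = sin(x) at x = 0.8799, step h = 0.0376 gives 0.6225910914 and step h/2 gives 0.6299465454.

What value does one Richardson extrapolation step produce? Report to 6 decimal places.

0.637302

Order 1 gives 2^r = 2 and 2^r − 1 = 1.
A(h/2) − A(h) = 0.6299465454 − 0.6225910914 = 0.0073554540
Divide by 2^1 − 1 = 1: 0.0073554540/1 = 0.0073554540
R = A(h/2) + (A(h/2) − A(h))/1 = 0.6299465454 + 0.0073554540 = 0.6373019994
Shift from A(h/2): +0.0073554540.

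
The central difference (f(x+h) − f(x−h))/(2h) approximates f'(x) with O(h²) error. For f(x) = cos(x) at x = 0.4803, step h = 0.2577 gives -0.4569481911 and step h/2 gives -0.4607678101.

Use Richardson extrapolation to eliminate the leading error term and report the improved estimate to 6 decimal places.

r = 2: numerator weight 4, denominator 3.
Numerator 4·A(h/2) − A(h) = 4·(-0.4607678101) − (-0.4569481911) = -1.3861230493
Denominator 4 − 1 = 3.
Result: -0.4620410164
Shift from A(h/2): −0.0012732063.

-0.462041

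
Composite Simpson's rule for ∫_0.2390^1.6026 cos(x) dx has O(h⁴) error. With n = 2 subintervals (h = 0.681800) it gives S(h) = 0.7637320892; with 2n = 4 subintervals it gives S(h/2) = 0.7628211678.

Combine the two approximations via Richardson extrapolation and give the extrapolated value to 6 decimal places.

0.762760

Error is O(h^4); halving h shrinks it by 2^4 = 16.
16 × 0.7628211678 = 12.2051386848; 12.2051386848 − 0.7637320892 = 11.4414065956
11.4414065956 ÷ 15 = 0.7627604397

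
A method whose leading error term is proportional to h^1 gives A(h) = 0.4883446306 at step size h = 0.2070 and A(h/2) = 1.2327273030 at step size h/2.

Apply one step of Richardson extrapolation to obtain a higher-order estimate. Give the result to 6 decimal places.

1.977110

r = 1, so 2^r = 2.
2*1.2327273030 = 2.4654546060; subtract 0.4883446306 → 1.9771099754
R = 1.9771099754/1 = 1.9771099754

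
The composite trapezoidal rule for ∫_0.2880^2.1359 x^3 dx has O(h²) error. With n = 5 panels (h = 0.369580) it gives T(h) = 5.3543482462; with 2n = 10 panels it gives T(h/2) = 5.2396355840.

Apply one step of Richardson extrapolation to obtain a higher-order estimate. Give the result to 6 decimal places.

With r = 2 the leading error scales as h^2, so the weight is 2^2 = 4.
4×5.2396355840 = 20.9585423360; 20.9585423360 − 5.3543482462 = 15.6041940898
Extrapolated: 15.6041940898 / 3 = 5.2013980299
Gap between inputs: 1.147e-01; correction applied: −0.0382375541.

5.201398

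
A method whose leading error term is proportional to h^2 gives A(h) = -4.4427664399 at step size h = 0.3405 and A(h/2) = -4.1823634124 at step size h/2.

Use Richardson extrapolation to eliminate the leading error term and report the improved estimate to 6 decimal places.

Leading term ∝ h^2; use weight 4 = 2^2.
2^2*A(h/2) = -16.7294536496; minus A(h) gives -12.2866872097.
(4*(-4.1823634124) − (-4.4427664399))/(4 − 1) = -4.0955624032

-4.095562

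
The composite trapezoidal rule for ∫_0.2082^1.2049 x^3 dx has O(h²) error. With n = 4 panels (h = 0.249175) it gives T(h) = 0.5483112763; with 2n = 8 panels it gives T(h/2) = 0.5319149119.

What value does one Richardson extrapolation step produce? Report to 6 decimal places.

With r = 2 the leading error scales as h^2, so the weight is 2^2 = 4.
4·0.5319149119 − 0.5483112763 = 1.5793483713
(4·0.5319149119 − 0.5483112763)/(4 − 1) = 0.5264494571
Correction |R − A(h/2)| = 5.465e-03; gap |A(h/2) − A(h)| = 1.640e-02.

0.526449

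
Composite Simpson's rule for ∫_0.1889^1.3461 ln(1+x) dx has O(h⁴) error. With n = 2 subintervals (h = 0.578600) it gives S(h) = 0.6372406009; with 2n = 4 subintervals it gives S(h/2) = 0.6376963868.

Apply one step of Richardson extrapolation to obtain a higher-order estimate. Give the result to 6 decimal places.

0.637727

The method has order 4: 2^4 = 16.
16 × 0.6376963868 = 10.2031421888; 10.2031421888 − 0.6372406009 = 9.5659015879
Extrapolated: 9.5659015879 / 15 = 0.6377267725
Shift from A(h/2): +0.0000303857.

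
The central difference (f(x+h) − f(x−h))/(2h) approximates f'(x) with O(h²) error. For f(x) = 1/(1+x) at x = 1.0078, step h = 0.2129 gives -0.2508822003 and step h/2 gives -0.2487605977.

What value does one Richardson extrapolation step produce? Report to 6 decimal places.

With r = 2 the leading error scales as h^2, so the weight is 2^2 = 4.
2^2·A(h/2) = -0.9950423908; minus A(h) gives -0.7441601905.
Divide by 2^2 − 1 = 3.
Extrapolated: (-0.7441601905) / 3 = -0.2480533968

-0.248053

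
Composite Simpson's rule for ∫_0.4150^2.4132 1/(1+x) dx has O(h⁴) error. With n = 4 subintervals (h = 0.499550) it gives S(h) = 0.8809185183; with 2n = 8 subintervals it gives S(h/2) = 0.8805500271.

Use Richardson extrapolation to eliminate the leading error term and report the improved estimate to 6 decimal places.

0.880525

r = 4: numerator weight 16, denominator 15.
Weighted: 14.0888004336 − 0.8809185183 = 13.2078819153
13.2078819153 ÷ 15 = 0.8805254610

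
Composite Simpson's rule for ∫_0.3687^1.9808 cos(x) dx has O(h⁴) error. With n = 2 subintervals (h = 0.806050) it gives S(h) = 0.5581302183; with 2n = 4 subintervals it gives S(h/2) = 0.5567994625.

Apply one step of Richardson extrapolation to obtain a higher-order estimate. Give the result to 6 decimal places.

0.556711

r = 4: numerator weight 16, denominator 15.
Top: 16(0.5567994625) − (0.5581302183) = 8.3506611817
Denominator 16 − 1 = 15.
So the Richardson estimate is 0.5567107454.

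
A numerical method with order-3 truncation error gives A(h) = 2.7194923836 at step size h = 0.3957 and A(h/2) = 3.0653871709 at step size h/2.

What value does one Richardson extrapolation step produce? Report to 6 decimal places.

Leading term ∝ h^3; use weight 8 = 2^3.
Weighted: 24.5230973672 − 2.7194923836 = 21.8036049836
21.8036049836 ÷ 7 = 3.1148007119

3.114801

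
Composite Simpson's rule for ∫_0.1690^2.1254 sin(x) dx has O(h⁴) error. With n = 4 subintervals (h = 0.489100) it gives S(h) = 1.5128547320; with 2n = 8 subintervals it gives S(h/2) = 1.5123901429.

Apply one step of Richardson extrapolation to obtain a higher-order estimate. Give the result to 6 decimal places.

1.512359

Order 4 gives 2^r = 16 and 2^r − 1 = 15.
Top: 16(1.5123901429) − (1.5128547320) = 22.6853875544
Denominator 16 − 1 = 15.
R = 22.6853875544/15 = 1.5123591703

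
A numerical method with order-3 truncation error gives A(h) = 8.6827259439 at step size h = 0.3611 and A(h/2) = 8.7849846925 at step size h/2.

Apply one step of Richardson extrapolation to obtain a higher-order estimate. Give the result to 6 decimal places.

8.799593

Order 3 gives 2^r = 8 and 2^r − 1 = 7.
8×8.7849846925 − 8.6827259439 = 61.5971515961
Denominator 8 − 1 = 7.
So the Richardson estimate is 8.7995930852.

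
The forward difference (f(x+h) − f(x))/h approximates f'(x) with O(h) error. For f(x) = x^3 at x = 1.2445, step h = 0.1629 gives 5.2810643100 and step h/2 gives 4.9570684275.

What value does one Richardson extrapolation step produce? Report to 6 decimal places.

Method order is 1; weight 2^1 = 2.
2^1 × A(h/2) = 9.9141368550; minus A(h) gives 4.6330725450.
Extrapolated: 4.6330725450 / 1 = 4.6330725450
Shift from A(h/2): −0.3239958825.

4.633073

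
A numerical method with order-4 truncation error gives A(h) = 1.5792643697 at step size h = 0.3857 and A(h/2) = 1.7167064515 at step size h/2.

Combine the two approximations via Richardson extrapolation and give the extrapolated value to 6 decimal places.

Error is O(h^4); halving h shrinks it by 2^4 = 16.
16×1.7167064515 = 27.4673032240; subtract 1.5792643697 → 25.8880388543
Denominator 16 − 1 = 15.
(16×1.7167064515 − 1.5792643697)/(16 − 1) = 1.7258692570

1.725869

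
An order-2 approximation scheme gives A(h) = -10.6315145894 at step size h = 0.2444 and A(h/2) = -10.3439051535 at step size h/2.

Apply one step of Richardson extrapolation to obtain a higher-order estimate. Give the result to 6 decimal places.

-10.248035

Method order is 2; weight 2^2 = 4.
Difference of the inputs: -10.3439051535 − (-10.6315145894) = 0.2876094359
Divide by 2^2 − 1 = 3: 0.2876094359/3 = 0.0958698120
R = -10.3439051535 + 0.0958698120 = -10.2480353415
Gap between inputs: 2.876e-01; correction applied: +0.0958698120.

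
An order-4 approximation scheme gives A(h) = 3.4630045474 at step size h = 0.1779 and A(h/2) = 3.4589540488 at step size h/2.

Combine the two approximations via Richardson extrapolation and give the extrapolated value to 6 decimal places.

With r = 4 the leading error scales as h^4, so the weight is 2^4 = 16.
Weighted: 55.3432647808 − 3.4630045474 = 51.8802602334
Divide by 2^4 − 1 = 15.
So the Richardson estimate is 3.4586840156.
Gap between inputs: 4.050e-03; correction applied: −0.0002700332.

3.458684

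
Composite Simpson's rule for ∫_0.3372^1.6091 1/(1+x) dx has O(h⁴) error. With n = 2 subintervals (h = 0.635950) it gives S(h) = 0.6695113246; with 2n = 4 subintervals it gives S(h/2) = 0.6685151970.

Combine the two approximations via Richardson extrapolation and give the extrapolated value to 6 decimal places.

r = 4, so 2^r = 16.
A(h/2) − A(h) = 0.6685151970 − 0.6695113246 = -0.0009961276
Divide by 2^4 − 1 = 15: (-0.0009961276)/15 = -0.0000664085
R = A(h/2) + (A(h/2) − A(h))/15 = 0.6685151970 − 0.0000664085 = 0.6684487885

0.668449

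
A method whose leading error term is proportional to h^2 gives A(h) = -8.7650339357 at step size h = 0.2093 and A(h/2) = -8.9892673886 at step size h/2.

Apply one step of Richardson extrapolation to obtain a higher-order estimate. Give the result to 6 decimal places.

-9.064012

Method order is 2; weight 2^2 = 4.
Difference of the inputs: -8.9892673886 − (-8.7650339357) = -0.2242334529
Correction (A(h/2) − A(h))/(4 − 1) = (-0.2242334529)/3 = -0.0747444843
R = A(h/2) + (A(h/2) − A(h))/3 = -8.9892673886 − 0.0747444843 = -9.0640118729
Correction |R − A(h/2)| = 7.474e-02; gap |A(h/2) − A(h)| = 2.242e-01.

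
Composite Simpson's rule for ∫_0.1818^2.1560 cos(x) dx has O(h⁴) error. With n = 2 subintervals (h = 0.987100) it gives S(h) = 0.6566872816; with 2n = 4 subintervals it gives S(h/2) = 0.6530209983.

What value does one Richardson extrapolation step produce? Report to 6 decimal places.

0.652777

With r = 4 the leading error scales as h^4, so the weight is 2^4 = 16.
Numerator 16·A(h/2) − A(h) = 16·0.6530209983 − 0.6566872816 = 9.7916486912
Extrapolated: 9.7916486912 / 15 = 0.6527765794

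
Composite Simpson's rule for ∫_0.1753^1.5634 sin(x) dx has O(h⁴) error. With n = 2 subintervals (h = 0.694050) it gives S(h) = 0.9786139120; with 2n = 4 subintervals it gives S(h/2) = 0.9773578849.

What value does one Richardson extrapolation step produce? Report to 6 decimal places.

Error is O(h^4); halving h shrinks it by 2^4 = 16.
Difference of the inputs: 0.9773578849 − 0.9786139120 = -0.0012560271
Divide by 2^4 − 1 = 15: (-0.0012560271)/15 = -0.0000837351
R = A(h/2) + (A(h/2) − A(h))/15 = 0.9773578849 − 0.0000837351 = 0.9772741498
Correction |R − A(h/2)| = 8.374e-05; gap |A(h/2) − A(h)| = 1.256e-03.

0.977274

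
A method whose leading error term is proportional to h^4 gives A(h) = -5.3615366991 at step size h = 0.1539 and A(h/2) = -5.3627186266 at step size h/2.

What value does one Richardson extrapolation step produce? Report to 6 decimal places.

-5.362797

Method order is 4; weight 2^4 = 16.
Top: 16(-5.3627186266) − (-5.3615366991) = -80.4419613265
Extrapolated: (-80.4419613265) / 15 = -5.3627974218
Shift from A(h/2): −0.0000787952.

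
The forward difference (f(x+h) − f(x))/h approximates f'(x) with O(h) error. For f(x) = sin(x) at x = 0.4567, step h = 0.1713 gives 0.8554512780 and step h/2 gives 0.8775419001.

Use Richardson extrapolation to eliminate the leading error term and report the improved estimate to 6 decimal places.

r = 1, so 2^r = 2.
Weighted: 1.7550838002 − 0.8554512780 = 0.8996325222
Divide by 2^1 − 1 = 1.
Extrapolated: 0.8996325222 / 1 = 0.8996325222

0.899633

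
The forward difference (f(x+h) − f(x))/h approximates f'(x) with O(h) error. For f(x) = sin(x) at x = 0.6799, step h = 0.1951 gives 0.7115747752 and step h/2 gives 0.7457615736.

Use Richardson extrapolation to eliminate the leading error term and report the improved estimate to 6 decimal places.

Error is O(h^1); halving h shrinks it by 2^1 = 2.
2^1 × A(h/2) = 1.4915231472; minus A(h) gives 0.7799483720.
R = 0.7799483720/1 = 0.7799483720
Shift from A(h/2): +0.0341867984.

0.779948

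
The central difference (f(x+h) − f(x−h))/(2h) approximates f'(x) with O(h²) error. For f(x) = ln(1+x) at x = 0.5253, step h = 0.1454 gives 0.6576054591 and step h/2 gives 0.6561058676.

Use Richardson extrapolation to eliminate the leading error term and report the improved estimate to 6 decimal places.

0.655606

Order 2 gives 2^r = 4 and 2^r − 1 = 3.
Numerator 4*A(h/2) − A(h) = 4*0.6561058676 − 0.6576054591 = 1.9668180113
R = 1.9668180113/3 = 0.6556060038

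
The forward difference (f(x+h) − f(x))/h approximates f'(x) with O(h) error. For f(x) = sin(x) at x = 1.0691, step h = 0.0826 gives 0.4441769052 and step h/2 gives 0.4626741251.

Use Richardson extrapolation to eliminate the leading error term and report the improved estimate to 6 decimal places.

0.481171

Method order is 1; weight 2^1 = 2.
Numerator 2 × A(h/2) − A(h) = 2 × 0.4626741251 − 0.4441769052 = 0.4811713450
Denominator 2 − 1 = 1.
0.4811713450 ÷ 1 = 0.4811713450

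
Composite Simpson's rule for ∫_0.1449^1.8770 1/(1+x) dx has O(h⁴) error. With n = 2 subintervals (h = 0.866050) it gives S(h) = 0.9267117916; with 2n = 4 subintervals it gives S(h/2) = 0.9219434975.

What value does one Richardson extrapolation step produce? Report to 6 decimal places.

0.921626

Error is O(h^4); halving h shrinks it by 2^4 = 16.
Difference of the inputs: 0.9219434975 − 0.9267117916 = -0.0047682941
Divide by 2^4 − 1 = 15: (-0.0047682941)/15 = -0.0003178863
R = A(h/2) + (A(h/2) − A(h))/15 = 0.9219434975 − 0.0003178863 = 0.9216256112
Gap between inputs: 4.768e-03; correction applied: −0.0003178863.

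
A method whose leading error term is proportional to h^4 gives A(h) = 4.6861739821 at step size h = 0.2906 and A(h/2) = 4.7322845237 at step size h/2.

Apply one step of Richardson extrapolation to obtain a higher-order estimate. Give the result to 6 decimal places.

4.735359

Leading term ∝ h^4; use weight 16 = 2^4.
Difference of the inputs: 4.7322845237 − 4.6861739821 = 0.0461105416
Divide by 2^4 − 1 = 15: 0.0461105416/15 = 0.0030740361
R = A(h/2) + (A(h/2) − A(h))/15 = 4.7322845237 + 0.0030740361 = 4.7353585598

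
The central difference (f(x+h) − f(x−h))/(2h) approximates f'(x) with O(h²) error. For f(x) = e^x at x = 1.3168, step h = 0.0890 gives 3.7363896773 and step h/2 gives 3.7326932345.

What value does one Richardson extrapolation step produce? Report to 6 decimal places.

The method has order 2: 2^2 = 4.
2^2·A(h/2) = 14.9307729380; minus A(h) gives 11.1943832607.
(4·3.7326932345 − 3.7363896773)/(4 − 1) = 3.7314610869

3.731461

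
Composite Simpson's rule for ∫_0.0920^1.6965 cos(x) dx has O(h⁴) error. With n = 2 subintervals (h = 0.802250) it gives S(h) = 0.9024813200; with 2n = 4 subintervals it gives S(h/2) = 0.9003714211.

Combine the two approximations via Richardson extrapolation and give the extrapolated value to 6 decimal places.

Leading term ∝ h^4; use weight 16 = 2^4.
A(h/2) − A(h) = 0.9003714211 − 0.9024813200 = -0.0021098989
Divide by 2^4 − 1 = 15: (-0.0021098989)/15 = -0.0001406599
R = 0.9003714211 − 0.0001406599 = 0.9002307612
Correction |R − A(h/2)| = 1.407e-04; gap |A(h/2) − A(h)| = 2.110e-03.

0.900231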